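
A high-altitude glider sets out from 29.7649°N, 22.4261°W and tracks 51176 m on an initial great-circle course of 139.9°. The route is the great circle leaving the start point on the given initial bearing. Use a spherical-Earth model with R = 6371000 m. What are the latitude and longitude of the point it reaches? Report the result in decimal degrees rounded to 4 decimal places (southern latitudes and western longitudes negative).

Central angle δ = d/R = 0.008033 rad.
With φ₁ = 29.7649° = 0.519496 rad and θ = 139.9° = 2.441716 rad:
Applying the spherical law of cosines for sides, sin φ₂ = sin φ₁ cos δ + cos φ₁ sin δ cos θ = 0.491093, so φ₂ = 29.4124°.
Δλ = atan2( sin θ sin δ cos φ₁ , cos δ − sin φ₁ sin φ₂ ) = atan2(0.004491, 0.756169) = 0.005940 rad = 0.3403°.
λ₂ = -22.4261° + 0.3403° = -22.0858°.

latitude 29.4124°, longitude -22.0858°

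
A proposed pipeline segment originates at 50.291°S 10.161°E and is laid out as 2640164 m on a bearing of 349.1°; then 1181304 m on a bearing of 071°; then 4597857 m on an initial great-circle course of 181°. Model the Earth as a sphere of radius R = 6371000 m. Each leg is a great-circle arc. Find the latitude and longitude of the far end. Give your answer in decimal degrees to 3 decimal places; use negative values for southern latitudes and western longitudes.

latitude -64.310°, longitude 14.655°

Apply the spherical direct solution leg by leg, carrying full precision between legs.
Leg 1: from (-50.291°, 10.161°), δ = 2640164/6371000 = 0.414403 rad, θ = 349.1° → φ = -26.845°, λ = 5.266°.
Leg 2: from (-26.845°, 5.266°), δ = 1181304/6371000 = 0.185419 rad, θ = 71° → φ = -22.972°, λ = 16.179°.
Leg 3: from (-22.972°, 16.179°), δ = 4597857/6371000 = 0.721685 rad, θ = 181° → φ = -64.310°, λ = 14.655°.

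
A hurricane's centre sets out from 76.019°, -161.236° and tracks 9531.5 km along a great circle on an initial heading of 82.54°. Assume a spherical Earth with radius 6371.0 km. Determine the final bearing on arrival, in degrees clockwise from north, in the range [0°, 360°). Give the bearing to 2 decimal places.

δ = 9531.5/6371 = 1.496076 rad (85.7188°).
With φ₁ = 76.019° = 1.326782 rad and θ = 82.54° = 1.440595 rad:
sin φ₂ = sin φ₁ cos δ + cos φ₁ sin δ cos θ = (0.970376)(0.074651) + (0.241600)(0.997210)(0.129834) = 0.103720
φ₂ = asin(0.103720) = 0.103907 rad = 5.953°.
For the longitude increment, Δλ = atan2( sin θ sin δ cos φ₁, cos δ − sin φ₁ sin φ₂ ) = atan2(0.238887, -0.025996) = 96.211°.
λ₂ = λ₁ + Δλ = -65.025°.
The forward bearing on arrival equals the back-azimuth from the destination plus 180°.
Back-azimuth from P₂ (5.95°, -65.03°) to P₁ (76.02°, -161.24°), with Δλ' = λ₁ − λ₂ = -96.21°: atan2( sin Δλ' cos φ₁ , cos φ₂ sin φ₁ − sin φ₂ cos φ₁ cos Δλ' ) = 346.06°.
Final bearing = (346.06° + 180°) mod 360° = 166.06°.

final bearing 166.06°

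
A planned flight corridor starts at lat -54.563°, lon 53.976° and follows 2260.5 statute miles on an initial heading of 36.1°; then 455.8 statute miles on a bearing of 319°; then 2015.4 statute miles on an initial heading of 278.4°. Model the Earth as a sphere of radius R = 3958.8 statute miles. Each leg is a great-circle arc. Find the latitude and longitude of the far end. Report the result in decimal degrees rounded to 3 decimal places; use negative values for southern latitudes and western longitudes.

latitude -13.889°, longitude 40.258°

Apply the spherical direct solution leg by leg, carrying full precision between legs.
Leg 1: from (-54.563°, 53.976°), δ = 2260.5/3958.8 = 0.571006 rad, θ = 36.1° → φ = -25.613°, λ = 74.656°.
Leg 2: from (-25.613°, 74.656°), δ = 455.8/3958.8 = 0.115136 rad, θ = 319° → φ = -20.564°, λ = 70.039°.
Leg 3: from (-20.564°, 70.039°), δ = 2015.4/3958.8 = 0.509094 rad, θ = 278.4° → φ = -13.889°, λ = 40.258°.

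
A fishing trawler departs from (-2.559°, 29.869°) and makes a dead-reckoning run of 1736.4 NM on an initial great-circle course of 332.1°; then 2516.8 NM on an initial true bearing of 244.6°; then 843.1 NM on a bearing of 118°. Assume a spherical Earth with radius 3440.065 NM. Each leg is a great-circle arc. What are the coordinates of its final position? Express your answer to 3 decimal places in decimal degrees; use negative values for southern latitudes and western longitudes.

latitude -5.170°, longitude -9.054°

Apply the spherical direct solution leg by leg, carrying full precision between legs.
Leg 1: from (-2.559°, 29.869°), δ = 1736.4/3440.065 = 0.504758 rad, θ = 332.1° → φ = 22.823°, λ = 15.657°.
Leg 2: from (22.823°, 15.657°), δ = 2516.8/3440.065 = 0.731614 rad, θ = 244.6° → φ = 1.404°, λ = -21.476°.
Leg 3: from (1.404°, -21.476°), δ = 843.1/3440.065 = 0.245083 rad, θ = 118° → φ = -5.170°, λ = -9.054°.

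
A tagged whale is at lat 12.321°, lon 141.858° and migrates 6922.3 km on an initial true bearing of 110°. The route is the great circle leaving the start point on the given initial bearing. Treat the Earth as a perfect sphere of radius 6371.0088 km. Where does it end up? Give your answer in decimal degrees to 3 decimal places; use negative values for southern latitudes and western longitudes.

latitude -11.325°, longitude -160.130°

Central angle δ = d/R = 1.086531 rad.
Start latitude φ₁ = 0.215042 rad; initial bearing θ = 1.919862 rad.
sin φ₂ = sin φ₁ cos δ + cos φ₁ sin δ cos θ = (0.213388)(0.465558) + (0.976967)(0.885017)(-0.342020) = -0.196377
φ₂ = asin(-0.196377) = -0.197662 rad = -11.325°.
Then Δλ = atan2(0.812489, 0.507463) = 1.012501 rad, from sin θ sin δ cos φ₁ over cos δ − sin φ₁ sin φ₂.
λ₂ = 141.858° + 58.012° = 199.870°, normalized to (−180°, 180°] → -160.130°.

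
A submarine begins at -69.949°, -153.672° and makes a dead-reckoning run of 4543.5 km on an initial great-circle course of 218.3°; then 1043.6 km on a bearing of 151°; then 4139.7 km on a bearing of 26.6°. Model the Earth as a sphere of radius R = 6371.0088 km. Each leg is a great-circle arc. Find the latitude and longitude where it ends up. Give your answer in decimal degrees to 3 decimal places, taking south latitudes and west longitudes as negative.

Apply the spherical direct solution leg by leg, carrying full precision between legs.
Leg 1: from (-69.949°, -153.672°), δ = 4543.5/6371.0088 = 0.713152 rad, θ = 218.3° → φ = -62.436°, λ = 87.519°.
Leg 2: from (-62.436°, 87.519°), δ = 1043.6/6371.0088 = 0.163805 rad, θ = 151° → φ = -70.157°, λ = 100.987°.
Leg 3: from (-70.157°, 100.987°), δ = 4139.7/6371.0088 = 0.649772 rad, θ = 26.6° → φ = -34.424°, λ = 120.159°.

latitude -34.424°, longitude 120.159°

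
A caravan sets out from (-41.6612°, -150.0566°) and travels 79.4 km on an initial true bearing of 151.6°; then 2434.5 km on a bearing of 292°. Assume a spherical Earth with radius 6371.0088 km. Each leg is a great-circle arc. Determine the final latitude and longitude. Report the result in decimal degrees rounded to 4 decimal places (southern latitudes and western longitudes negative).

Apply the spherical direct solution leg by leg, carrying full precision between legs.
Leg 1: from (-41.6612°, -150.0566°), δ = 79.4/6371.0088 = 0.012463 rad, θ = 151.6° → φ = -42.2884°, λ = -149.5975°.
Leg 2: from (-42.2884°, -149.5975°), δ = 2434.5/6371.0088 = 0.382122 rad, θ = 292° → φ = -31.3992°, λ = -173.4920°.

latitude -31.3992°, longitude -173.4920°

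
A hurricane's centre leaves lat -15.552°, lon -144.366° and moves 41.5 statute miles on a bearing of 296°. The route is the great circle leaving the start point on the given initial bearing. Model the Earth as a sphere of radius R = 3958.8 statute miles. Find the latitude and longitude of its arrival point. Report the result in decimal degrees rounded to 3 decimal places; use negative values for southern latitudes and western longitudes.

δ = 41.5/3958.8 = 0.010483 rad (0.6006°).
Start latitude φ₁ = -0.271434 rad; initial bearing θ = 5.166175 rad.
sin φ₂ = sin φ₁ cos δ + cos φ₁ sin δ cos θ = (-0.268113)(0.999945) + (0.963388)(0.010483)(0.438371) = -0.263671
φ₂ = asin(-0.263671) = -0.266826 rad = -15.288°.
Then Δλ = atan2(-0.009077, 0.929251) = -0.009768 rad, from sin θ sin δ cos φ₁ over cos δ − sin φ₁ sin φ₂.
λ₂ = -144.366° + -0.560° = -144.926°.

latitude -15.288°, longitude -144.926°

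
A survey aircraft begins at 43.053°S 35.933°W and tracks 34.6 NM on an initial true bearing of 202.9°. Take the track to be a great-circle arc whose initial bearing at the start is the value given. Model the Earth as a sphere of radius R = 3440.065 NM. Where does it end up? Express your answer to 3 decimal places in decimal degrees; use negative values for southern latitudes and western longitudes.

latitude -43.583°, longitude -36.243°

δ = 34.6/3440.065 = 0.010058 rad (0.5763°).
Converting: φ₁ = -0.751417 rad, θ = 3.541273 rad.
Destination latitude: φ₂ = arcsin( sin φ₁ cos δ + cos φ₁ sin δ cos θ ) = arcsin(-0.689410) = -43.583°.
Then Δλ = atan2(-0.002860, 0.529307) = -0.005403 rad, from sin θ sin δ cos φ₁ over cos δ − sin φ₁ sin φ₂.
Hence λ₂ = -35.933° + -0.310° = -36.243°.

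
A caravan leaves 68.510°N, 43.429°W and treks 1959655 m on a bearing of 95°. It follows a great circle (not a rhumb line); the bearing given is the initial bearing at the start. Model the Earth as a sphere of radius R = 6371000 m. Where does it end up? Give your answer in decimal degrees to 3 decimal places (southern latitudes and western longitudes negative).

Central angle δ = d/R = 0.307590 rad.
Converting: φ₁ = 1.195725 rad, θ = 1.658063 rad.
sin φ₂ = sin φ₁ cos δ + cos φ₁ sin δ cos θ = (0.930482)(0.953066) + (0.366339)(0.302762)(-0.087156) = 0.877144
φ₂ = asin(0.877144) = 1.069881 rad = 61.300°.
Δλ = atan2( sin θ sin δ cos φ₁ , cos δ − sin φ₁ sin φ₂ ) = atan2(0.110492, 0.136900) = 0.679053 rad = 38.907°.
λ₂ = -43.429° + 38.907° = -4.522°.

latitude 61.300°, longitude -4.522°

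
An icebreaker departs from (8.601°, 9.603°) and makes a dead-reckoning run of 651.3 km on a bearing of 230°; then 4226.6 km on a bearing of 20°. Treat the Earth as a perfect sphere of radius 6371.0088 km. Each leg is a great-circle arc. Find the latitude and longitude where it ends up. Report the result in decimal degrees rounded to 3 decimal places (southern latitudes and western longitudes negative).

latitude 39.997°, longitude 21.061°

Apply the spherical direct solution leg by leg, carrying full precision between legs.
Leg 1: from (8.601°, 9.603°), δ = 651.3/6371.0088 = 0.102229 rad, θ = 230° → φ = 4.813°, λ = 5.103°.
Leg 2: from (4.813°, 5.103°), δ = 4226.6/6371.0088 = 0.663411 rad, θ = 20° → φ = 39.997°, λ = 21.061°.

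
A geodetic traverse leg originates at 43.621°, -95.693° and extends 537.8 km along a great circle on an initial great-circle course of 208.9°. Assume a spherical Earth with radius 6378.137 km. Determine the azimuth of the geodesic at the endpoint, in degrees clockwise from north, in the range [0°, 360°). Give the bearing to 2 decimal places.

The arc subtends δ = 537.8/6378.137 = 0.084319 rad at the centre.
With φ₁ = 43.621° = 0.761330 rad and θ = 208.9° = 3.645993 rad:
sin φ₂ = sin φ₁ cos δ + cos φ₁ sin δ cos θ = (0.689885)(0.996447) + (0.723919)(0.084219)(-0.875465) = 0.634059
φ₂ = asin(0.634059) = 0.686790 rad = 39.350°.
Then Δλ = atan2(-0.029465, 0.559020) = -0.052659 rad, from sin θ sin δ cos φ₁ over cos δ − sin φ₁ sin φ₂.
Hence λ₂ = -95.693° + -3.017° = -98.710°.
The forward bearing on arrival equals the back-azimuth from the destination plus 180°.
Back-azimuth from P₂ (39.35°, -98.71°) to P₁ (43.62°, -95.69°), with Δλ' = λ₁ − λ₂ = 3.02°: atan2( sin Δλ' cos φ₁ , cos φ₂ sin φ₁ − sin φ₂ cos φ₁ cos Δλ' ) = 26.90°.
Final bearing = (26.90° + 180°) mod 360° = 206.90°.

final bearing 206.90°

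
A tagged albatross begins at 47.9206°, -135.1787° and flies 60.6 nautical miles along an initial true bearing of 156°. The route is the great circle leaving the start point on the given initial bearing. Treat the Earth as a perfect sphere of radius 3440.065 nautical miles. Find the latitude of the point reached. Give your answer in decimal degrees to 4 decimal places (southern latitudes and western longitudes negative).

Central angle δ = d/R = 0.017616 rad.
With φ₁ = 47.9206° = 0.836372 rad and θ = 156° = 2.722714 rad:
sin φ₂ = sin φ₁ cos δ + cos φ₁ sin δ cos θ = (0.742217)(0.999845) + (0.670160)(0.017615)(-0.913545) = 0.731317
φ₂ = asin(0.731317) = 0.820251 rad = 46.9969°.
Δλ = atan2( sin θ sin δ cos φ₁ , cos δ − sin φ₁ sin φ₂ ) = atan2(0.004801, 0.457049) = 0.010505 rad = 0.6019°.
λ₂ = λ₁ + Δλ = -134.5768°.

latitude 46.9969°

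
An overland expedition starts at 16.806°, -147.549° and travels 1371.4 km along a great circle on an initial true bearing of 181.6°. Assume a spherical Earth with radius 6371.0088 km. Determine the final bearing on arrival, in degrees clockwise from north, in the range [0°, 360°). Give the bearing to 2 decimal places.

final bearing 181.54°

Central angle δ = d/R = 0.215256 rad.
Converting: φ₁ = 0.293320 rad, θ = 3.169518 rad.
Destination latitude: φ₂ = arcsin( sin φ₁ cos δ + cos φ₁ sin δ cos θ ) = arcsin(0.078064) = 4.477°.
Then Δλ = atan2(-0.005709, 0.954351) = -0.005982 rad, from sin θ sin δ cos φ₁ over cos δ − sin φ₁ sin φ₂.
λ₂ = λ₁ + Δλ = -147.892°.
The forward bearing on arrival equals the back-azimuth from the destination plus 180°.
Back-azimuth from P₂ (4.48°, -147.89°) to P₁ (16.81°, -147.55°), with Δλ' = λ₁ − λ₂ = 0.34°: atan2( sin Δλ' cos φ₁ , cos φ₂ sin φ₁ − sin φ₂ cos φ₁ cos Δλ' ) = 1.54°.
Final bearing = (1.54° + 180°) mod 360° = 181.54°.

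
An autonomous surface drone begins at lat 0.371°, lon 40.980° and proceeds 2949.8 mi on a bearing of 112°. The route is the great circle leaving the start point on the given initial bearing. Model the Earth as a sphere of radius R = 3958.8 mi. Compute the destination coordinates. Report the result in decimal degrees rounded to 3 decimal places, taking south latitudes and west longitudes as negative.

Angular distance δ = d/R = 2949.8 / 3958.8 = 0.745125 rad.
Converting: φ₁ = 0.006475 rad, θ = 1.954769 rad.
Applying the spherical law of cosines for sides, sin φ₂ = sin φ₁ cos δ + cos φ₁ sin δ cos θ = -0.249243, so φ₂ = -14.433°.
For the longitude increment, Δλ = atan2( sin θ sin δ cos φ₁, cos δ − sin φ₁ sin φ₂ ) = atan2(0.628676, 0.736617) = 40.480°.
Hence λ₂ = 40.980° + 40.480° = 81.460°.

latitude -14.433°, longitude 81.460°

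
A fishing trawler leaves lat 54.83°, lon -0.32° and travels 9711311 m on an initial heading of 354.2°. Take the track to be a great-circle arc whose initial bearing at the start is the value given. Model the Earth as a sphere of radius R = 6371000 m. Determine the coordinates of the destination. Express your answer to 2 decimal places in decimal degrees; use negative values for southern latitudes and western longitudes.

latitude 37.62°, longitude -173.00°

Central angle δ = d/R = 1.524299 rad.
Start latitude φ₁ = 0.956964 rad; initial bearing θ = 6.181956 rad.
sin φ₂ = sin φ₁ cos δ + cos φ₁ sin δ cos θ = (0.817447)(0.046480) + (0.576004)(0.998919)(0.994881) = 0.610431
φ₂ = asin(0.610431) = 0.656605 rad = 37.62°.
Δλ = atan2( sin θ sin δ cos φ₁ , cos δ − sin φ₁ sin φ₂ ) = atan2(-0.058146, -0.452515) = -3.013798 rad = -172.68°.
Hence λ₂ = -0.32° + -172.68° = -173.00°.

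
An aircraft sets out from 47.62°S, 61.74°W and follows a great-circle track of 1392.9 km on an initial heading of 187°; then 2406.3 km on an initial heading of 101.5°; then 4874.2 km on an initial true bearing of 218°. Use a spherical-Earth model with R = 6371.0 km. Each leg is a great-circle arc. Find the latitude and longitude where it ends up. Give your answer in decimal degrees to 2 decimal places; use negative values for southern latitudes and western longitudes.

latitude -64.40°, longitude -122.08°

Apply the spherical direct solution leg by leg, carrying full precision between legs.
Leg 1: from (-47.62°, -61.74°), δ = 1392.9/6371 = 0.218631 rad, θ = 187° → φ = -60.02°, λ = -64.77°.
Leg 2: from (-60.02°, -64.77°), δ = 2406.3/6371 = 0.377696 rad, θ = 101.5° → φ = -57.34°, λ = -22.73°.
Leg 3: from (-57.34°, -22.73°), δ = 4874.2/6371 = 0.765060 rad, θ = 218° → φ = -64.40°, λ = -122.08°.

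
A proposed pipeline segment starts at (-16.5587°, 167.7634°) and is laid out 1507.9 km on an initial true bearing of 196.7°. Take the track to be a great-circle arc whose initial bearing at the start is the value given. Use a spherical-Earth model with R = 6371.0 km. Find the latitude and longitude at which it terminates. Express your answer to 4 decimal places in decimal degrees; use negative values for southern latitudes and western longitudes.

latitude -29.4936°, longitude 163.3236°

Central angle δ = d/R = 0.236682 rad.
Start latitude φ₁ = -0.289004 rad; initial bearing θ = 3.433063 rad.
sin φ₂ = sin φ₁ cos δ + cos φ₁ sin δ cos θ = (-0.284998)(0.972121) + (0.958528)(0.234478)(-0.957822) = -0.492327
φ₂ = asin(-0.492327) = -0.514761 rad = -29.4936°.
For the longitude increment, Δλ = atan2( sin θ sin δ cos φ₁, cos δ − sin φ₁ sin φ₂ ) = atan2(-0.064585, 0.831809) = -4.4398°.
λ₂ = 167.7634° + -4.4398° = 163.3236°.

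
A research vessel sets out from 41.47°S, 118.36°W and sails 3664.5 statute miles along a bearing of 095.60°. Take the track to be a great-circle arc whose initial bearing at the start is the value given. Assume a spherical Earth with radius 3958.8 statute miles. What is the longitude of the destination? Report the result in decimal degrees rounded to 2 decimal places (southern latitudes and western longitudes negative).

Angular distance δ = d/R = 3664.5 / 3958.8 = 0.925659 rad.
Converting: φ₁ = -0.723788 rad, θ = 1.668535 rad.
Applying the spherical law of cosines for sides, sin φ₂ = sin φ₁ cos δ + cos φ₁ sin δ cos θ = -0.456626, so φ₂ = -27.17°.
Then Δλ = atan2(0.595848, 0.298917) = 1.105816 rad, from sin θ sin δ cos φ₁ over cos δ − sin φ₁ sin φ₂.
Hence λ₂ = -118.36° + 63.36° = -55.00°.

longitude -55.00°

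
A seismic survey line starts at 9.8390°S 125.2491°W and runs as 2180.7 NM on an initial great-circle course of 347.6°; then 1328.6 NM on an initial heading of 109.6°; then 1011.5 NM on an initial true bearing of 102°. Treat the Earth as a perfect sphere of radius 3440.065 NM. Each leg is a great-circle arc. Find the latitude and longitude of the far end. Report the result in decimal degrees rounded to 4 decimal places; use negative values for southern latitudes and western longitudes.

latitude 12.5026°, longitude -94.7382°

Apply the spherical direct solution leg by leg, carrying full precision between legs.
Leg 1: from (-9.8390°, -125.2491°), δ = 2180.7/3440.065 = 0.633912 rad, θ = 347.6° → φ = 25.6133°, λ = -133.3576°.
Leg 2: from (25.6133°, -133.3576°), δ = 1328.6/3440.065 = 0.386214 rad, θ = 109.6° → φ = 16.6492°, λ = -111.6182°.
Leg 3: from (16.6492°, -111.6182°), δ = 1011.5/3440.065 = 0.294035 rad, θ = 102° → φ = 12.5026°, λ = -94.7382°.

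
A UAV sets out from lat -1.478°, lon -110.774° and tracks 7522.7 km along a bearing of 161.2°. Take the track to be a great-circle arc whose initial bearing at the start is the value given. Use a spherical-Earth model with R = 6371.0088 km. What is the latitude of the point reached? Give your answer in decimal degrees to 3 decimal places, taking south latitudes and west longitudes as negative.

latitude -62.260°

δ = 7522.7/6371.0088 = 1.180771 rad (67.6532°).
With φ₁ = -1.478° = -0.025796 rad and θ = 161.2° = 2.813471 rad:
Applying the spherical law of cosines for sides, sin φ₂ = sin φ₁ cos δ + cos φ₁ sin δ cos θ = -0.885071, so φ₂ = -62.260°.
Δλ = atan2( sin θ sin δ cos φ₁ , cos δ − sin φ₁ sin φ₂ ) = atan2(0.297964, 0.357383) = 0.694977 rad = 39.819°.
λ₂ = λ₁ + Δλ = -70.955°.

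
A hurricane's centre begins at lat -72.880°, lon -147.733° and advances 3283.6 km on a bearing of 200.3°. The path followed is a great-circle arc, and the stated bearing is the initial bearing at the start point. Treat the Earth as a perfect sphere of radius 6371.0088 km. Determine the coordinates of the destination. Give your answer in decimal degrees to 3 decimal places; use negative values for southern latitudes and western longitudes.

δ = 3283.6/6371.0088 = 0.515397 rad (29.5301°).
With φ₁ = -72.880° = -1.271996 rad and θ = 200.3° = 3.495894 rad:
Destination latitude: φ₂ = arcsin( sin φ₁ cos δ + cos φ₁ sin δ cos θ ) = arcsin(-0.967623) = -75.380°.
For the longitude increment, Δλ = atan2( sin θ sin δ cos φ₁, cos δ − sin φ₁ sin φ₂ ) = atan2(-0.050337, -0.054651) = -137.353°.
λ₂ = -147.733° + -137.353° = -285.086°, normalized to (−180°, 180°] → 74.914°.

latitude -75.380°, longitude 74.914°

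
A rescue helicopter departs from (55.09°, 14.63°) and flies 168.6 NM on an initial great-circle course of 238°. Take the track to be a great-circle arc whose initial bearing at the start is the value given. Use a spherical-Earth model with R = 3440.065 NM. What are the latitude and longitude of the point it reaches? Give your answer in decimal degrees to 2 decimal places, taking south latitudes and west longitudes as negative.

Angular distance δ = d/R = 168.6 / 3440.065 = 0.049011 rad.
Converting: φ₁ = 0.961502 rad, θ = 4.153884 rad.
Applying the spherical law of cosines for sides, sin φ₂ = sin φ₁ cos δ + cos φ₁ sin δ cos θ = 0.804210, so φ₂ = 53.53°.
For the longitude increment, Δλ = atan2( sin θ sin δ cos φ₁, cos δ − sin φ₁ sin φ₂ ) = atan2(-0.023777, 0.339305) = -4.01°.
Hence λ₂ = 14.63° + -4.01° = 10.62°.

latitude 53.53°, longitude 10.62°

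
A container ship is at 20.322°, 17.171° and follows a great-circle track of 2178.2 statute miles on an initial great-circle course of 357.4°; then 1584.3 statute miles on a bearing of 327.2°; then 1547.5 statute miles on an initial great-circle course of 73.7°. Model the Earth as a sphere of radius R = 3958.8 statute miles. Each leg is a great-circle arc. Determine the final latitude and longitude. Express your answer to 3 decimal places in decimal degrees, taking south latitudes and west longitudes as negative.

latitude 63.729°, longitude 36.625°

Apply the spherical direct solution leg by leg, carrying full precision between legs.
Leg 1: from (20.322°, 17.171°), δ = 2178.2/3958.8 = 0.550217 rad, θ = 357.4° → φ = 51.800°, λ = 14.973°.
Leg 2: from (51.800°, 14.973°), δ = 1584.3/3958.8 = 0.400197 rad, θ = 327.2° → φ = 67.863°, λ = -19.088°.
Leg 3: from (67.863°, -19.088°), δ = 1547.5/3958.8 = 0.390901 rad, θ = 73.7° → φ = 63.729°, λ = 36.625°.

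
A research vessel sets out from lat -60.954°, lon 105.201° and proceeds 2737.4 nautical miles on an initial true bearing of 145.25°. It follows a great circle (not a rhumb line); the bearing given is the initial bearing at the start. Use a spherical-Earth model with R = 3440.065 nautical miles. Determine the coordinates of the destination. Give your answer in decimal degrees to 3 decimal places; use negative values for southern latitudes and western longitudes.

The arc subtends δ = 2737.4/3440.065 = 0.795741 rad at the centre.
With φ₁ = -60.954° = -1.063848 rad and θ = 145.25° = 2.535091 rad:
Applying the spherical law of cosines for sides, sin φ₂ = sin φ₁ cos δ + cos φ₁ sin δ cos θ = -0.896728, so φ₂ = -63.731°.
Δλ = atan2( sin θ sin δ cos φ₁ , cos δ − sin φ₁ sin φ₂ ) = atan2(0.197698, -0.084191) = 1.973393 rad = 113.067°.
λ₂ = 105.201° + 113.067° = 218.268°, normalized to (−180°, 180°] → -141.732°.

latitude -63.731°, longitude -141.732°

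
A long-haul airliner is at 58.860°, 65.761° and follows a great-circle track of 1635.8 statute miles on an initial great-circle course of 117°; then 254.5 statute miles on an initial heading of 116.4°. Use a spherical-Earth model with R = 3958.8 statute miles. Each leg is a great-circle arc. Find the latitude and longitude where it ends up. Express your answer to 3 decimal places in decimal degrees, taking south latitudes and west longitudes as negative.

latitude 41.874°, longitude 99.800°

Apply the spherical direct solution leg by leg, carrying full precision between legs.
Leg 1: from (58.860°, 65.761°), δ = 1635.8/3958.8 = 0.413206 rad, θ = 117° → φ = 43.598°, λ = 95.368°.
Leg 2: from (43.598°, 95.368°), δ = 254.5/3958.8 = 0.064287 rad, θ = 116.4° → φ = 41.874°, λ = 99.800°.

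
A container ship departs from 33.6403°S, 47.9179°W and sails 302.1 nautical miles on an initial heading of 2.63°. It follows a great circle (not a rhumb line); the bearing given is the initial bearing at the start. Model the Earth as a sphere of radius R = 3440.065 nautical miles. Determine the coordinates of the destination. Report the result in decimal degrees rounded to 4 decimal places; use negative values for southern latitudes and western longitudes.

The arc subtends δ = 302.1/3440.065 = 0.087818 rad at the centre.
Converting: φ₁ = -0.587134 rad, θ = 0.045902 rad.
sin φ₂ = sin φ₁ cos δ + cos φ₁ sin δ cos θ = (-0.553977)(0.996146) + (0.832532)(0.087705)(0.998947) = -0.478902
φ₂ = asin(-0.478902) = -0.499403 rad = -28.6137°.
Then Δλ = atan2(0.003350, 0.730846) = 0.004584 rad, from sin θ sin δ cos φ₁ over cos δ − sin φ₁ sin φ₂.
λ₂ = -47.9179° + 0.2627° = -47.6552°.

latitude -28.6137°, longitude -47.6552°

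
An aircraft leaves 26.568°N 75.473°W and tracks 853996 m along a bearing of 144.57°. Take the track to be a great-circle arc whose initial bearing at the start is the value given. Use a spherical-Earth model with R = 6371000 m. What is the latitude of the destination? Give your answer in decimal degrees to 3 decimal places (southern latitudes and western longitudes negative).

The arc subtends δ = 853996/6371000 = 0.134044 rad at the centre.
Start latitude φ₁ = 0.463699 rad; initial bearing θ = 2.523222 rad.
Applying the spherical law of cosines for sides, sin φ₂ = sin φ₁ cos δ + cos φ₁ sin δ cos θ = 0.345851, so φ₂ = 20.234°.
For the longitude increment, Δλ = atan2( sin θ sin δ cos φ₁, cos δ − sin φ₁ sin φ₂ ) = atan2(0.069293, 0.836344) = 4.736°.
λ₂ = λ₁ + Δλ = -70.737°.

latitude 20.234°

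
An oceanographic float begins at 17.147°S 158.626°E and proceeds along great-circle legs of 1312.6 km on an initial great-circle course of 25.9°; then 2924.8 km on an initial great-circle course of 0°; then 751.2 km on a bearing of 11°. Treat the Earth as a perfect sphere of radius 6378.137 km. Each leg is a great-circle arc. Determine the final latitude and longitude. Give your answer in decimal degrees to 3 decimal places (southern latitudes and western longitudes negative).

latitude 26.407°, longitude 165.214°

Apply the spherical direct solution leg by leg, carrying full precision between legs.
Leg 1: from (-17.147°, 158.626°), δ = 1312.6/6378.137 = 0.205797 rad, θ = 25.9° → φ = -6.485°, λ = 163.780°.
Leg 2: from (-6.485°, 163.780°), δ = 2924.8/6378.137 = 0.458567 rad, θ = 0° → φ = 19.788°, λ = 163.780°.
Leg 3: from (19.788°, 163.780°), δ = 751.2/6378.137 = 0.117777 rad, θ = 11° → φ = 26.407°, λ = 165.214°.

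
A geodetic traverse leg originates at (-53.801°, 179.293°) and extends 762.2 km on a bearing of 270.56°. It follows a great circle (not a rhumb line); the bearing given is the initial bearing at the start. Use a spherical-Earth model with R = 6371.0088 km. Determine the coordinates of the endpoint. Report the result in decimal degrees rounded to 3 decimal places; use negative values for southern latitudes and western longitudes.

The arc subtends δ = 762.2/6371.0088 = 0.119636 rad at the centre.
Converting: φ₁ = -0.939005 rad, θ = 4.722163 rad.
Applying the spherical law of cosines for sides, sin φ₂ = sin φ₁ cos δ + cos φ₁ sin δ cos θ = -0.800514, so φ₂ = -53.179°.
For the longitude increment, Δλ = atan2( sin θ sin δ cos φ₁, cos δ − sin φ₁ sin φ₂ ) = atan2(-0.070484, 0.346861) = -11.486°.
Hence λ₂ = 179.293° + -11.486° = 167.807°.

latitude -53.179°, longitude 167.807°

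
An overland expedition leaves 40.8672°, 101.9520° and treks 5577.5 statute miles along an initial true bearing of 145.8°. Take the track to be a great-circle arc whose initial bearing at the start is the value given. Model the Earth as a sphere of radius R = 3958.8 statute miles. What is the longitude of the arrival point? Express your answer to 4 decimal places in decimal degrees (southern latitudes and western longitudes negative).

longitude 142.1711°

The arc subtends δ = 5577.5/3958.8 = 1.408887 rad at the centre.
With φ₁ = 40.8672° = 0.713267 rad and θ = 145.8° = 2.544690 rad:
sin φ₂ = sin φ₁ cos δ + cos φ₁ sin δ cos θ = (0.654308)(0.161203) + (0.756228)(0.986921)(-0.827081) = -0.511805
φ₂ = asin(-0.511805) = -0.537284 rad = -30.7841°.
Then Δλ = atan2(0.419504, 0.496081) = 0.701955 rad, from sin θ sin δ cos φ₁ over cos δ − sin φ₁ sin φ₂.
λ₂ = 101.9520° + 40.2191° = 142.1711°.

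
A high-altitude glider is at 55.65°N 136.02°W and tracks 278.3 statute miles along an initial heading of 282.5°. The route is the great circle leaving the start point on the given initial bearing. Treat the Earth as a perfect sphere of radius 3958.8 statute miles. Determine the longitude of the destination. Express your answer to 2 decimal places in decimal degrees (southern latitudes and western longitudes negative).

The arc subtends δ = 278.3/3958.8 = 0.070299 rad at the centre.
Converting: φ₁ = 0.971276 rad, θ = 4.930555 rad.
sin φ₂ = sin φ₁ cos δ + cos φ₁ sin δ cos θ = (0.825606)(0.997530) + (0.564247)(0.070241)(0.216440) = 0.832145
φ₂ = asin(0.832145) = 0.982965 rad = 56.32°.
Δλ = atan2( sin θ sin δ cos φ₁ , cos δ − sin φ₁ sin φ₂ ) = atan2(-0.038694, 0.310506) = -0.123977 rad = -7.10°.
Hence λ₂ = -136.02° + -7.10° = -143.12°.

longitude -143.12°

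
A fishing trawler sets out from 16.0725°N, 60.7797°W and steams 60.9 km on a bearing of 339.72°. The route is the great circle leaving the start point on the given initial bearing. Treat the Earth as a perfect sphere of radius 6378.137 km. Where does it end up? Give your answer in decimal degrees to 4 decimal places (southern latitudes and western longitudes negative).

Central angle δ = d/R = 0.009548 rad.
Converting: φ₁ = 0.280518 rad, θ = 5.929233 rad.
Applying the spherical law of cosines for sides, sin φ₂ = sin φ₁ cos δ + cos φ₁ sin δ cos θ = 0.285447, so φ₂ = 16.5856°.
For the longitude increment, Δλ = atan2( sin θ sin δ cos φ₁, cos δ − sin φ₁ sin φ₂ ) = atan2(-0.003180, 0.920927) = -0.1978°.
λ₂ = -60.7797° + -0.1978° = -60.9775°.

latitude 16.5856°, longitude -60.9775°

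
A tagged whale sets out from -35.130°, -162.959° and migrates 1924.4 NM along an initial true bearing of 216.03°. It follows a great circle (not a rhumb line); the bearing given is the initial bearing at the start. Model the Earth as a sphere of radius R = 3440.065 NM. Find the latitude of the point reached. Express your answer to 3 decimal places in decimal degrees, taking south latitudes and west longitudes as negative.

δ = 1924.4/3440.065 = 0.559408 rad (32.0517°).
Converting: φ₁ = -0.613134 rad, θ = 3.770435 rad.
Destination latitude: φ₂ = arcsin( sin φ₁ cos δ + cos φ₁ sin δ cos θ ) = arcsin(-0.838715) = -57.005°.
Δλ = atan2( sin θ sin δ cos φ₁ , cos δ − sin φ₁ sin φ₂ ) = atan2(-0.255294, 0.364944) = -0.610419 rad = -34.974°.
λ₂ = -162.959° + -34.974° = -197.933°, normalized to (−180°, 180°] → 162.067°.

latitude -57.005°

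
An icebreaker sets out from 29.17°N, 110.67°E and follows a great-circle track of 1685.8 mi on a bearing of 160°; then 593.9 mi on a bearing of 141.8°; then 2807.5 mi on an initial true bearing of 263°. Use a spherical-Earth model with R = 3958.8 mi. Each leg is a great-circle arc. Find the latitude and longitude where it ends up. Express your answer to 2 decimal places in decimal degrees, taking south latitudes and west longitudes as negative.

latitude -5.12°, longitude 83.68°

Apply the spherical direct solution leg by leg, carrying full precision between legs.
Leg 1: from (29.17°, 110.67°), δ = 1685.8/3958.8 = 0.425836 rad, θ = 160° → φ = 6.02°, λ = 118.84°.
Leg 2: from (6.02°, 118.84°), δ = 593.9/3958.8 = 0.150020 rad, θ = 141.8° → φ = -0.75°, λ = 124.14°.
Leg 3: from (-0.75°, 124.14°), δ = 2807.5/3958.8 = 0.709180 rad, θ = 263° → φ = -5.12°, λ = 83.68°.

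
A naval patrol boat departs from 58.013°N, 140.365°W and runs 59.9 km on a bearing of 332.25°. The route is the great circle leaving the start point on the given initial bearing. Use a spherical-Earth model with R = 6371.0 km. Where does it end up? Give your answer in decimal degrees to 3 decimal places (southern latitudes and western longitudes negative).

δ = 59.9/6371 = 0.009402 rad (0.5387°).
Start latitude φ₁ = 1.012518 rad; initial bearing θ = 5.798856 rad.
Applying the spherical law of cosines for sides, sin φ₂ = sin φ₁ cos δ + cos φ₁ sin δ cos θ = 0.852538, so φ₂ = 58.489°.
For the longitude increment, Δλ = atan2( sin θ sin δ cos φ₁, cos δ − sin φ₁ sin φ₂ ) = atan2(-0.002319, 0.276860) = -0.480°.
Hence λ₂ = -140.365° + -0.480° = -140.845°.

latitude 58.489°, longitude -140.845°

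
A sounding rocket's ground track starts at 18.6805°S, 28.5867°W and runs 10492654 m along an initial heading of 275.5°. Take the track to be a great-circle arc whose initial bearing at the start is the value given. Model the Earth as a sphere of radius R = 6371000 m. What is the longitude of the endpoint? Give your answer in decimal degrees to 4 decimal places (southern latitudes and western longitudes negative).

δ = 10492654/6371000 = 1.646940 rad (94.3627°).
Converting: φ₁ = -0.326036 rad, θ = 4.808382 rad.
Applying the spherical law of cosines for sides, sin φ₂ = sin φ₁ cos δ + cos φ₁ sin δ cos θ = 0.114898, so φ₂ = 6.5977°.
For the longitude increment, Δλ = atan2( sin θ sin δ cos φ₁, cos δ − sin φ₁ sin φ₂ ) = atan2(-0.940226, -0.039269) = -92.3916°.
λ₂ = -28.5867° + -92.3916° = -120.9783°.

longitude -120.9783°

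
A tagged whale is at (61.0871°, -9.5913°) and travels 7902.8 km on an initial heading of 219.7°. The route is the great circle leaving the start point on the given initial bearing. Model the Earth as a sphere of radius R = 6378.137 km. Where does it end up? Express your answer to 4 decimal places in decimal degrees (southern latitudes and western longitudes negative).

latitude -3.8189°, longitude -46.8404°

Angular distance δ = d/R = 7902.8 / 6378.137 = 1.239045 rad.
With φ₁ = 61.0871° = 1.066171 rad and θ = 219.7° = 3.834488 rad:
Destination latitude: φ₂ = arcsin( sin φ₁ cos δ + cos φ₁ sin δ cos θ ) = arcsin(-0.066603) = -3.8189°.
Δλ = atan2( sin θ sin δ cos φ₁ , cos δ − sin φ₁ sin φ₂ ) = atan2(-0.291992, 0.384000) = -0.650120 rad = -37.2491°.
λ₂ = λ₁ + Δλ = -46.8404°.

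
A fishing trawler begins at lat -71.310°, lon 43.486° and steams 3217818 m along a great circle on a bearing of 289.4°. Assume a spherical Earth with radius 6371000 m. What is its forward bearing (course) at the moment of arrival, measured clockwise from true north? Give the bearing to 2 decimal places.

final bearing 331.27°

δ = 3217818/6371000 = 0.505073 rad (28.9385°).
With φ₁ = -71.310° = -1.244594 rad and θ = 289.4° = 5.050983 rad:
Destination latitude: φ₂ = arcsin( sin φ₁ cos δ + cos φ₁ sin δ cos θ ) = arcsin(-0.777487) = -51.031°.
Then Δλ = atan2(-0.146252, 0.138653) = -0.812064 rad, from sin θ sin δ cos φ₁ over cos δ − sin φ₁ sin φ₂.
λ₂ = 43.486° + -46.528° = -3.042°.
The forward bearing on arrival equals the back-azimuth from the destination plus 180°.
Back-azimuth from P₂ (-51.03°, -3.04°) to P₁ (-71.31°, 43.49°), with Δλ' = λ₁ − λ₂ = 46.53°: atan2( sin Δλ' cos φ₁ , cos φ₂ sin φ₁ − sin φ₂ cos φ₁ cos Δλ' ) = 151.27°.
Final bearing = (151.27° + 180°) mod 360° = 331.27°.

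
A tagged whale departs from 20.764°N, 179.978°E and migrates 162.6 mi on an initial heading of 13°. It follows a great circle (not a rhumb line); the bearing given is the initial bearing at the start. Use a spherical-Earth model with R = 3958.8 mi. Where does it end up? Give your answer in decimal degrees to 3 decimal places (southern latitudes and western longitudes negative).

Angular distance δ = d/R = 162.6 / 3958.8 = 0.041073 rad.
Start latitude φ₁ = 0.362400 rad; initial bearing θ = 0.226893 rad.
sin φ₂ = sin φ₁ cos δ + cos φ₁ sin δ cos θ = (0.354520)(0.999157) + (0.935049)(0.041062)(0.974370) = 0.391631
φ₂ = asin(0.391631) = 0.402403 rad = 23.056°.
For the longitude increment, Δλ = atan2( sin θ sin δ cos φ₁, cos δ − sin φ₁ sin φ₂ ) = atan2(0.008637, 0.860316) = 0.575°.
λ₂ = 179.978° + 0.575° = 180.553°, normalized to (−180°, 180°] → -179.447°.

latitude 23.056°, longitude -179.447°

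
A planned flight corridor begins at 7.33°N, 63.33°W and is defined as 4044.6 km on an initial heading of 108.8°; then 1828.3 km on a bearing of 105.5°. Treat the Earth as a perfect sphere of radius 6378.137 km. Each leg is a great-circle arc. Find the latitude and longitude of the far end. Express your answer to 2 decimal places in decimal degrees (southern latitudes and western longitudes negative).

latitude -9.11°, longitude -13.05°

Apply the spherical direct solution leg by leg, carrying full precision between legs.
Leg 1: from (7.33°, -63.33°), δ = 4044.6/6378.137 = 0.634135 rad, θ = 108.8° → φ = -4.97°, λ = -29.07°.
Leg 2: from (-4.97°, -29.07°), δ = 1828.3/6378.137 = 0.286651 rad, θ = 105.5° → φ = -9.11°, λ = -13.05°.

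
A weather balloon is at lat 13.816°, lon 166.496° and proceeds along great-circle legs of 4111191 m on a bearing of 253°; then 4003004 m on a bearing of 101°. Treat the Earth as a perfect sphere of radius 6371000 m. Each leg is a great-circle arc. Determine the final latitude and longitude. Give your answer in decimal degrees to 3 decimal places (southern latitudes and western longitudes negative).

Apply the spherical direct solution leg by leg, carrying full precision between legs.
Leg 1: from (13.816°, 166.496°), δ = 4111191/6371000 = 0.645298 rad, θ = 253° → φ = 1.148°, λ = 131.377°.
Leg 2: from (1.148°, 131.377°), δ = 4003004/6371000 = 0.628316 rad, θ = 101° → φ = -5.505°, λ = 166.804°.

latitude -5.505°, longitude 166.804°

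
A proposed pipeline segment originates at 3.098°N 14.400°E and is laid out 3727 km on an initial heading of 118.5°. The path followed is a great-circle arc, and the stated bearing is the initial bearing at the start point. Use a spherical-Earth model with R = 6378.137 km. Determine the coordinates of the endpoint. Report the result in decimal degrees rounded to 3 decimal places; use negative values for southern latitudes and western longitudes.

latitude -12.578°, longitude 44.183°

Central angle δ = d/R = 0.584340 rad.
With φ₁ = 3.098° = 0.054070 rad and θ = 118.5° = 2.068215 rad:
Destination latitude: φ₂ = arcsin( sin φ₁ cos δ + cos φ₁ sin δ cos θ ) = arcsin(-0.217763) = -12.578°.
For the longitude increment, Δλ = atan2( sin θ sin δ cos φ₁, cos δ − sin φ₁ sin φ₂ ) = atan2(0.484090, 0.845845) = 29.783°.
λ₂ = λ₁ + Δλ = 44.183°.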